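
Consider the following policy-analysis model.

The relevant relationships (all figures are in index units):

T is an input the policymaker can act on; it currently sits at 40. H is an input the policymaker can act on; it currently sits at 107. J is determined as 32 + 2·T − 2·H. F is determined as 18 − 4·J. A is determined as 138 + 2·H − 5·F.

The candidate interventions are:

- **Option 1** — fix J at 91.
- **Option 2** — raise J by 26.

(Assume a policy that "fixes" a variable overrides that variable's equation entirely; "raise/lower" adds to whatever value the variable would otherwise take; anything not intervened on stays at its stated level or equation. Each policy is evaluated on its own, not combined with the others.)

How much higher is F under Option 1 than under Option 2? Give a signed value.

-668

Option 1 (J := 91):
  T = 40
  H = 107
  J = 91
  F = 18 − 4·91 = -346
Option 2 (J + 26):
  T = 40
  H = 107
  J = 32 + 2·40 − 2·107 (+26 from intervention) = -76
  F = 18 − 4·(-76) = 322
F: -346 − 322 = -668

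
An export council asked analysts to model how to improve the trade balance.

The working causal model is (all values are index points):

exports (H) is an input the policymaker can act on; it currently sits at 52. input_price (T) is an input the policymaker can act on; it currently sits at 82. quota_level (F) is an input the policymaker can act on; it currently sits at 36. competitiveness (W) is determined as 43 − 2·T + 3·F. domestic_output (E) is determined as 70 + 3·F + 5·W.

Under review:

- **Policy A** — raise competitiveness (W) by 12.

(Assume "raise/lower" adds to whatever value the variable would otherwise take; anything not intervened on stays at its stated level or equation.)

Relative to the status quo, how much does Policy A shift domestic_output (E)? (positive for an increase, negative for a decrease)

Baseline:
  T = 82
  F = 36
  W = 43 − 2·82 + 3·36 = -13
  E = 70 + 3·36 + 5·(-13) = 113
Policy A (W + 12):
  T = 82
  F = 36
  W = 43 − 2·82 + 3·36 (+12 from intervention) = -1
  E = 70 + 3·36 + 5·(-1) = 173
Change in E: 173 − 113 = 60

60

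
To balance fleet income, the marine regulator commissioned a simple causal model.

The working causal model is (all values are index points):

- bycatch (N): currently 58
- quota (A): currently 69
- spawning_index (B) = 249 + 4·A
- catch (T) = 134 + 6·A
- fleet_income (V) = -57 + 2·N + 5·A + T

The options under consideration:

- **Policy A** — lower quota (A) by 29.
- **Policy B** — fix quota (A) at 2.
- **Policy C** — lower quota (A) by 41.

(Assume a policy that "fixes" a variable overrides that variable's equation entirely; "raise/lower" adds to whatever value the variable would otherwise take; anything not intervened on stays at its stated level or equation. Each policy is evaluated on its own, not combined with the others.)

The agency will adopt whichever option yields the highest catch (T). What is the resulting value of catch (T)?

374

Policy A (A − 29):
  A = 69 − 29 = 40
  T = 134 + 6·40 = 374
Policy B (A := 2):
  A = 2
  T = 134 + 6·2 = 146
Policy C (A − 41):
  A = 69 − 41 = 28
  T = 134 + 6·28 = 302
Comparing — Policy A: T=374, Policy B: T=146, Policy C: T=302. Highest is 374 (Policy A).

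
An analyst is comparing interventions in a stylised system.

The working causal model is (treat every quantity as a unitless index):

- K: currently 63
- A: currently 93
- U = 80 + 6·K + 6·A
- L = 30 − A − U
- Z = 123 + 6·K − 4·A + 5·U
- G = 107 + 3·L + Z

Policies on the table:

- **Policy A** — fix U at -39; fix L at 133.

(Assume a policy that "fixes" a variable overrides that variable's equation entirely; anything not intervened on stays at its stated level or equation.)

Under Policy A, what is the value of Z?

Policy A (U := -39, L := 133):
  K = 63
  A = 93
  U = -39
  Z = 123 + 6·63 − 4·93 + 5·(-39) = -66

-66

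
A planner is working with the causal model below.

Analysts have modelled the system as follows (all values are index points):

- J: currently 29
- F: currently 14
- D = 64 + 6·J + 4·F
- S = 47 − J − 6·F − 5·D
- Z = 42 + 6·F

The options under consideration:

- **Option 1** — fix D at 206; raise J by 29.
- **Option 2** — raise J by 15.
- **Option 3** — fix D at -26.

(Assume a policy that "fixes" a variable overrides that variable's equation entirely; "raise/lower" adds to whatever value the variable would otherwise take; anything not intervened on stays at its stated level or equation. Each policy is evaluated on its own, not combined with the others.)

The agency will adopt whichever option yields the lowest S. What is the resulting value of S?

Option 1 (D := 206, J + 29):
  J = 29 + 29 = 58
  F = 14
  D = 206
  S = 47 − 58 − 6·14 − 5·206 = -1125
Option 2 (J + 15):
  J = 29 + 15 = 44
  F = 14
  D = 64 + 6·44 + 4·14 = 384
  S = 47 − 44 − 6·14 − 5·384 = -2001
Option 3 (D := -26):
  J = 29
  F = 14
  D = -26
  S = 47 − 29 − 6·14 − 5·(-26) = 64
Comparing — Option 1: S=-1125, Option 2: S=-2001, Option 3: S=64. Lowest is -2001 (Option 2).

-2001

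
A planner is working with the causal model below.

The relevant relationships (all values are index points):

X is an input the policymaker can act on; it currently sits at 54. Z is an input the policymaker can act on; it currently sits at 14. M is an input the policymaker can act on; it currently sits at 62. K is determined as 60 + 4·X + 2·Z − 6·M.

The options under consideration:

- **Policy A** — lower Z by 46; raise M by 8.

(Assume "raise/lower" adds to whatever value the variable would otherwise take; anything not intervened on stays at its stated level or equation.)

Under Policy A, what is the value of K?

-208

Policy A (Z − 46, M + 8):
  X = 54
  Z = 14 − 46 = -32
  M = 62 + 8 = 70
  K = 60 + 4·54 + 2·(-32) − 6·70 = -208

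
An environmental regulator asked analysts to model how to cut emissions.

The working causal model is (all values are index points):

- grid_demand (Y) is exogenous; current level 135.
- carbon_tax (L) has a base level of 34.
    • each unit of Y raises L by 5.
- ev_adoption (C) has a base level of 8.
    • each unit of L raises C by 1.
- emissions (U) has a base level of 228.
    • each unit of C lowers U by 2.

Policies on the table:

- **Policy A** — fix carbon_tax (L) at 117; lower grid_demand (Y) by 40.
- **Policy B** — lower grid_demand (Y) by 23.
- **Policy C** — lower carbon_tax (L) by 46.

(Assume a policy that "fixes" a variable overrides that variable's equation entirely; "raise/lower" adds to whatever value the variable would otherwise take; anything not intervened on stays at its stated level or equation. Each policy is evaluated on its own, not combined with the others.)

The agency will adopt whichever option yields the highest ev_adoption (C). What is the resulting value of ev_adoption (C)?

671

Policy A (L := 117, Y − 40):
  Y = 135 − 40 = 95
  L = 117
  C = 8 + 117 = 125
Policy B (Y − 23):
  Y = 135 − 23 = 112
  L = 34 + 5·112 = 594
  C = 8 + 594 = 602
Policy C (L − 46):
  Y = 135
  L = 34 + 5·135 (−46 from intervention) = 663
  C = 8 + 663 = 671
Comparing — Policy A: C=125, Policy B: C=602, Policy C: C=671. Highest is 671 (Policy C).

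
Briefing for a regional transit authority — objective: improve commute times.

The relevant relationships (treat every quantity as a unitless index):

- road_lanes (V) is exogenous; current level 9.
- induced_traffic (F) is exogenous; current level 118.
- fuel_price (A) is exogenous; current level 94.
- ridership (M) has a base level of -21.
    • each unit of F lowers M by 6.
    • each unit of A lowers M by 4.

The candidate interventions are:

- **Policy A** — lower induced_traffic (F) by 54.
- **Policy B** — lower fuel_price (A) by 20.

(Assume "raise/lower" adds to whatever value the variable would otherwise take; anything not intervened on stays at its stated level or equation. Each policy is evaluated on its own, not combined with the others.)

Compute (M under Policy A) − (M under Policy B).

Policy A (F − 54):
  F = 118 − 54 = 64
  A = 94
  M = -21 − 6·64 − 4·94 = -781
Policy B (A − 20):
  F = 118
  A = 94 − 20 = 74
  M = -21 − 6·118 − 4·74 = -1025
M: -781 − (-1025) = 244

244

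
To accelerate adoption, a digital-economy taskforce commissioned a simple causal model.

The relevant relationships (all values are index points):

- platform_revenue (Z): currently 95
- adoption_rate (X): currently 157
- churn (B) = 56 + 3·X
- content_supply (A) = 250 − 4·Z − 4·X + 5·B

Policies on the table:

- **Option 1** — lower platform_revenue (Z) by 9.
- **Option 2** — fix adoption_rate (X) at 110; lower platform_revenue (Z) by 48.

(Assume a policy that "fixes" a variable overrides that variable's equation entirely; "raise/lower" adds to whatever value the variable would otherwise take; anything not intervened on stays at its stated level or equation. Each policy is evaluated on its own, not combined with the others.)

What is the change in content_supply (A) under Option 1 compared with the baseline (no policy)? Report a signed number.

36

Baseline:
  Z = 95
  X = 157
  B = 56 + 3·157 = 527
  A = 250 − 4·95 − 4·157 + 5·527 = 1877
Option 1 (Z − 9):
  Z = 95 − 9 = 86
  X = 157
  B = 56 + 3·157 = 527
  A = 250 − 4·86 − 4·157 + 5·527 = 1913
Change in A: 1913 − 1877 = 36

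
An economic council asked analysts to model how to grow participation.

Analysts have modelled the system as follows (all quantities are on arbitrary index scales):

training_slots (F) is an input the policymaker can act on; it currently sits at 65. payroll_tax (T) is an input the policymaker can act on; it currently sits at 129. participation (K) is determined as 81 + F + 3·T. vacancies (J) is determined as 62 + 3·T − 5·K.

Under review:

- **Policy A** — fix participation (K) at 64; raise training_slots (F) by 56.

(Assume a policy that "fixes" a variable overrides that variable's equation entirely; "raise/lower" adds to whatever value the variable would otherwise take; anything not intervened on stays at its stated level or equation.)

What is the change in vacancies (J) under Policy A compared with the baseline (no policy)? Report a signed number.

Baseline:
  F = 65
  T = 129
  K = 81 + 65 + 3·129 = 533
  J = 62 + 3·129 − 5·533 = -2216
Policy A (K := 64, F + 56):
  F = 65 + 56 = 121
  T = 129
  K = 64
  J = 62 + 3·129 − 5·64 = 129
Change in J: 129 − (-2216) = 2345

2345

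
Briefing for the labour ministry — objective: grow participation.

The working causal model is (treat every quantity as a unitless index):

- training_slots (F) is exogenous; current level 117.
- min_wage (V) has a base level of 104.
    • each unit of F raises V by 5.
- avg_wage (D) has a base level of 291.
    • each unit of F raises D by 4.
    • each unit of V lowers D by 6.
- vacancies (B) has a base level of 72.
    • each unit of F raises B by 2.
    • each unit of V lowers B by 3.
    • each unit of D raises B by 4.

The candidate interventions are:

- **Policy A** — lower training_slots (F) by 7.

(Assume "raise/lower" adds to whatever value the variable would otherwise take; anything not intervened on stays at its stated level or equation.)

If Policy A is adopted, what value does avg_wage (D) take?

Policy A (F − 7):
  F = 117 − 7 = 110
  V = 104 + 5·110 = 654
  D = 291 + 4·110 − 6·654 = -3193

-3193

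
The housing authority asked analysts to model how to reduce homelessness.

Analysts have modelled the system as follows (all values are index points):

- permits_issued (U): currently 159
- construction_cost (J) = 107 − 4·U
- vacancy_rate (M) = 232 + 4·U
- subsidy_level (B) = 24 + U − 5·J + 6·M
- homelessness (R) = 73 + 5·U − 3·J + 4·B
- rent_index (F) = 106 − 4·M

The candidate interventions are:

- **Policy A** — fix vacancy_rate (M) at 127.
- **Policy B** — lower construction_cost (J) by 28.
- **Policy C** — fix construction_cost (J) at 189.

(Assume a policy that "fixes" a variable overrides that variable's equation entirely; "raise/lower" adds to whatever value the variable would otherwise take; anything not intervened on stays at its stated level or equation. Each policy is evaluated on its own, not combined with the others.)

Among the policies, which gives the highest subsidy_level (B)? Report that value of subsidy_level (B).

Policy A (M := 127):
  U = 159
  J = 107 − 4·159 = -529
  M = 127
  B = 24 + 159 − 5·(-529) + 6·127 = 3590
Policy B (J − 28):
  U = 159
  J = 107 − 4·159 (−28 from intervention) = -557
  M = 232 + 4·159 = 868
  B = 24 + 159 − 5·(-557) + 6·868 = 8176
Policy C (J := 189):
  U = 159
  J = 189
  M = 232 + 4·159 = 868
  B = 24 + 159 − 5·189 + 6·868 = 4446
Comparing — Policy A: B=3590, Policy B: B=8176, Policy C: B=4446. Highest is 8176 (Policy B).

8176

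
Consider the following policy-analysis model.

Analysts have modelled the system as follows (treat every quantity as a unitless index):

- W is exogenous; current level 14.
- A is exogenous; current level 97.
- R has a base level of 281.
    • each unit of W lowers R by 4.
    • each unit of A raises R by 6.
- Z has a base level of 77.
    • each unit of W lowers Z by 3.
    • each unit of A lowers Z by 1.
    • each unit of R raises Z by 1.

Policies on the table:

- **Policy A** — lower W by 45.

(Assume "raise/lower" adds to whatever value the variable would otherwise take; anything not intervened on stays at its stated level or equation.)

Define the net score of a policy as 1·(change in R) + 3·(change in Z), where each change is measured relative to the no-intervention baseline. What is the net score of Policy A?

1125

Baseline:
  W = 14
  A = 97
  R = 281 − 4·14 + 6·97 = 807
  Z = 77 − 3·14 − 97 + 807 = 745
Policy A (W − 45):
  W = 14 − 45 = -31
  A = 97
  R = 281 − 4·(-31) + 6·97 = 987
  Z = 77 − 3·(-31) − 97 + 987 = 1060
ΔR = 987 − 807 = 180; ΔZ = 1060 − 745 = 315
Score = 1·180 + 3·315 = 1125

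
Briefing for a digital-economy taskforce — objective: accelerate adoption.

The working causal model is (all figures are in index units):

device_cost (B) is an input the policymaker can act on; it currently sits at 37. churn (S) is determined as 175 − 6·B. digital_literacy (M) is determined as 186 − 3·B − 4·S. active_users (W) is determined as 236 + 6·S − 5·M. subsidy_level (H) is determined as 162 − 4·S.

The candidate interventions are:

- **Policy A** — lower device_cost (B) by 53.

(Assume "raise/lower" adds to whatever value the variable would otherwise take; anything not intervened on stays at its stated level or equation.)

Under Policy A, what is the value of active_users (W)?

Policy A (B − 53):
  B = 37 − 53 = -16
  S = 175 − 6·(-16) = 271
  M = 186 − 3·(-16) − 4·271 = -850
  W = 236 + 6·271 − 5·(-850) = 6112

6112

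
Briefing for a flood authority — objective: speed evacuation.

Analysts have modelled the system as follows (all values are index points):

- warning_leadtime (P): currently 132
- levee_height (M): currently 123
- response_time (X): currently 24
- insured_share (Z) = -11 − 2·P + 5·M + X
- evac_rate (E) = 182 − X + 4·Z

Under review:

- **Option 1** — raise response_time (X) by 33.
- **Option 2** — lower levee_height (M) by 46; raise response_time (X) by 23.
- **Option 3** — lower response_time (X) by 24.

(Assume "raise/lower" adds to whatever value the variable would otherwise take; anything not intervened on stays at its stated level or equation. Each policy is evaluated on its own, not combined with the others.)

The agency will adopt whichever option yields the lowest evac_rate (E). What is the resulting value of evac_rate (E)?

763

Option 1 (X + 33):
  P = 132
  M = 123
  X = 24 + 33 = 57
  Z = -11 − 2·132 + 5·123 + 57 = 397
  E = 182 − 57 + 4·397 = 1713
Option 2 (M − 46, X + 23):
  P = 132
  M = 123 − 46 = 77
  X = 24 + 23 = 47
  Z = -11 − 2·132 + 5·77 + 47 = 157
  E = 182 − 47 + 4·157 = 763
Option 3 (X − 24):
  P = 132
  M = 123
  X = 24 − 24 = 0
  Z = -11 − 2·132 + 5·123 + 0 = 340
  E = 182 − 0 + 4·340 = 1542
Comparing — Option 1: E=1713, Option 2: E=763, Option 3: E=1542. Lowest is 763 (Option 2).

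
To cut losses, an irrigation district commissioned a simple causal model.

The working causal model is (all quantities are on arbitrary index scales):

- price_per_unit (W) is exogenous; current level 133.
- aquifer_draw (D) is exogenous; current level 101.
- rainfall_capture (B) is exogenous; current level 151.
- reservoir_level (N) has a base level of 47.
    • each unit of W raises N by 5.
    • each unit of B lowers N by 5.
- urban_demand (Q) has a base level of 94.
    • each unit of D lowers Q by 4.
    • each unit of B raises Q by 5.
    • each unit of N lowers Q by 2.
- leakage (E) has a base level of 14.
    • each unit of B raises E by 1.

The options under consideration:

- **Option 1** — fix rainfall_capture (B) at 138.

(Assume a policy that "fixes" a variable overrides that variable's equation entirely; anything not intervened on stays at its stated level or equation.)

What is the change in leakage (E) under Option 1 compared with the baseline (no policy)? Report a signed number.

-13

Baseline:
  B = 151
  E = 14 + 151 = 165
Option 1 (B := 138):
  B = 138
  E = 14 + 138 = 152
Change in E: 152 − 165 = -13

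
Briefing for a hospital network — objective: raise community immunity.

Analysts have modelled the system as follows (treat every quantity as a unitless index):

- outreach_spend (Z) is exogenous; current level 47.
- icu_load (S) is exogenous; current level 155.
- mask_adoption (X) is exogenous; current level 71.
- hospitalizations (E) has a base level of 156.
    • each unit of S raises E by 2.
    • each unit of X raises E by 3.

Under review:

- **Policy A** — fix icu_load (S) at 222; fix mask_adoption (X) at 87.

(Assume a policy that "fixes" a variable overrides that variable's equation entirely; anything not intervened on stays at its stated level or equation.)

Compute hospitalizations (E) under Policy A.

861

Policy A (S := 222, X := 87):
  S = 222
  X = 87
  E = 156 + 2·222 + 3·87 = 861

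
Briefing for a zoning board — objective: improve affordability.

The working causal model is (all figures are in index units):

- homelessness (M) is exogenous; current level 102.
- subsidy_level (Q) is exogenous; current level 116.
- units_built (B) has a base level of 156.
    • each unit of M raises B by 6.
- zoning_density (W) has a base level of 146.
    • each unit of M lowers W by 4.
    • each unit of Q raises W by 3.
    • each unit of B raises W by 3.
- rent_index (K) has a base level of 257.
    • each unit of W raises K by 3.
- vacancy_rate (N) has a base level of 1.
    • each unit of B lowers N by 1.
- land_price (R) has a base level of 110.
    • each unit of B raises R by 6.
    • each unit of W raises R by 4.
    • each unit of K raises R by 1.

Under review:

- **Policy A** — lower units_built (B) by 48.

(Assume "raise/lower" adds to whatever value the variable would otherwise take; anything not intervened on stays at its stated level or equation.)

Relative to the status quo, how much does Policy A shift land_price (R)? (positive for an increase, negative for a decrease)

-1296

Baseline:
  M = 102
  Q = 116
  B = 156 + 6·102 = 768
  W = 146 − 4·102 + 3·116 + 3·768 = 2390
  K = 257 + 3·2390 = 7427
  R = 110 + 6·768 + 4·2390 + 7427 = 21705
Policy A (B − 48):
  M = 102
  Q = 116
  B = 156 + 6·102 (−48 from intervention) = 720
  W = 146 − 4·102 + 3·116 + 3·720 = 2246
  K = 257 + 3·2246 = 6995
  R = 110 + 6·720 + 4·2246 + 6995 = 20409
Change in R: 20409 − 21705 = -1296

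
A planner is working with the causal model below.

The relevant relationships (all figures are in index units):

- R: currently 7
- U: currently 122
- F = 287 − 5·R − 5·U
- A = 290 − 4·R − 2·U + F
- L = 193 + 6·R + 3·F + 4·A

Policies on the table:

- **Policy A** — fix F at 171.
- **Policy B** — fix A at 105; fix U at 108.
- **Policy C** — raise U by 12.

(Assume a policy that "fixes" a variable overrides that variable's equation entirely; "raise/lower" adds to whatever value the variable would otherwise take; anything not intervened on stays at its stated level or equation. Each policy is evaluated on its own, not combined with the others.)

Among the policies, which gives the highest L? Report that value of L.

1504

Policy A (F := 171):
  R = 7
  U = 122
  F = 171
  A = 290 − 4·7 − 2·122 + 171 = 189
  L = 193 + 6·7 + 3·171 + 4·189 = 1504
Policy B (A := 105, U := 108):
  R = 7
  U = 108
  F = 287 − 5·7 − 5·108 = -288
  A = 105
  L = 193 + 6·7 + 3·(-288) + 4·105 = -209
Policy C (U + 12):
  R = 7
  U = 122 + 12 = 134
  F = 287 − 5·7 − 5·134 = -418
  A = 290 − 4·7 − 2·134 + (-418) = -424
  L = 193 + 6·7 + 3·(-418) + 4·(-424) = -2715
Comparing — Policy A: L=1504, Policy B: L=-209, Policy C: L=-2715. Highest is 1504 (Policy A).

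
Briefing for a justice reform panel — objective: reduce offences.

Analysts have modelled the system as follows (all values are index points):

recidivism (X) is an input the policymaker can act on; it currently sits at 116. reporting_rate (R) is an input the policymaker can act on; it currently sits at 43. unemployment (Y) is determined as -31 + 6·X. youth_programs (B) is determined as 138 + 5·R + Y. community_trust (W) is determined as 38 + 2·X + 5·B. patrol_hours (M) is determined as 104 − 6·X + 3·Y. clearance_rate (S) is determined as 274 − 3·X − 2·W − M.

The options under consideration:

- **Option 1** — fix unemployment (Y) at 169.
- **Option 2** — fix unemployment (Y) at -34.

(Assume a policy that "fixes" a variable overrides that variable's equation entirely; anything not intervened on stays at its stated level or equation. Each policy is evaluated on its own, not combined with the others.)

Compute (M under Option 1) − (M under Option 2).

609

Option 1 (Y := 169):
  X = 116
  Y = 169
  M = 104 − 6·116 + 3·169 = -85
Option 2 (Y := -34):
  X = 116
  Y = -34
  M = 104 − 6·116 + 3·(-34) = -694
M: -85 − (-694) = 609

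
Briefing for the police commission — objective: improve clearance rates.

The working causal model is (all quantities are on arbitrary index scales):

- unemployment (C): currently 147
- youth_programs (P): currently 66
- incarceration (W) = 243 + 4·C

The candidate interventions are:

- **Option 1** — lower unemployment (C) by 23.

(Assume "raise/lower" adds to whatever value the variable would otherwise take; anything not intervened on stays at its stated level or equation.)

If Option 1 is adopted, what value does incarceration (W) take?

Option 1 (C − 23):
  C = 147 − 23 = 124
  W = 243 + 4·124 = 739

739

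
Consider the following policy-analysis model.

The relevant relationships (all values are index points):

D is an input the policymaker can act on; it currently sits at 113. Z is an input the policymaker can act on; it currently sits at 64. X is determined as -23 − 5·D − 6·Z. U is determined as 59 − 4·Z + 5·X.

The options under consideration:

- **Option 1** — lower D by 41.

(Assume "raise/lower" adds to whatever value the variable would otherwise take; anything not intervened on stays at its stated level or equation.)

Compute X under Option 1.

Option 1 (D − 41):
  D = 113 − 41 = 72
  Z = 64
  X = -23 − 5·72 − 6·64 = -767

-767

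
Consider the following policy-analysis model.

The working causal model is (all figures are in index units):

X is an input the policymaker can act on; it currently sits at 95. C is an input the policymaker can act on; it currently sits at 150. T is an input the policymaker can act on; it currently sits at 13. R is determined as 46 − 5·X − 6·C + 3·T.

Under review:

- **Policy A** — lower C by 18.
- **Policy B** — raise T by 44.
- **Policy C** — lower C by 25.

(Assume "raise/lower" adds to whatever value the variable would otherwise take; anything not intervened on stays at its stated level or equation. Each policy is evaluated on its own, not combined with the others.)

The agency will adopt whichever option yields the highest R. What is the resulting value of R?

Policy A (C − 18):
  X = 95
  C = 150 − 18 = 132
  T = 13
  R = 46 − 5·95 − 6·132 + 3·13 = -1182
Policy B (T + 44):
  X = 95
  C = 150
  T = 13 + 44 = 57
  R = 46 − 5·95 − 6·150 + 3·57 = -1158
Policy C (C − 25):
  X = 95
  C = 150 − 25 = 125
  T = 13
  R = 46 − 5·95 − 6·125 + 3·13 = -1140
Comparing — Policy A: R=-1182, Policy B: R=-1158, Policy C: R=-1140. Highest is -1140 (Policy C).

-1140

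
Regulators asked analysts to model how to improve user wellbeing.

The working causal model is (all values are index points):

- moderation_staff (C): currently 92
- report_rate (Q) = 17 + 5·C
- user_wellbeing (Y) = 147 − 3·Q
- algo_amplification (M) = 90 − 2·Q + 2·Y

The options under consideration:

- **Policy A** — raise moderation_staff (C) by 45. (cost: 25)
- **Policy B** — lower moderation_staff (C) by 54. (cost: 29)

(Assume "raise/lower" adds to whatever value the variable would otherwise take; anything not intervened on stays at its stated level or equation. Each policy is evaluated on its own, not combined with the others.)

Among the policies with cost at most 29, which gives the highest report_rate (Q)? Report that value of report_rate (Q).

702

Policy A (C + 45):
  C = 92 + 45 = 137
  Q = 17 + 5·137 = 702
Policy B (C − 54):
  C = 92 − 54 = 38
  Q = 17 + 5·38 = 207
Comparing — Policy A: Q=702, Policy B: Q=207. Highest is 702 (Policy A).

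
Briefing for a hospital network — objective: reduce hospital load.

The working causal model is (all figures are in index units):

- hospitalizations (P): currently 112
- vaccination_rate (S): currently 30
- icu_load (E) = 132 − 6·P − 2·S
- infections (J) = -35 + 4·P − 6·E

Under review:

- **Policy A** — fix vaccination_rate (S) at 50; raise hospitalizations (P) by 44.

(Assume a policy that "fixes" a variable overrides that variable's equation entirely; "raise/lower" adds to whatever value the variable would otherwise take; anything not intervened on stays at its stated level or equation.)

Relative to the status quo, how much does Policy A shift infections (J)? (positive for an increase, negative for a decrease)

Baseline:
  P = 112
  S = 30
  E = 132 − 6·112 − 2·30 = -600
  J = -35 + 4·112 − 6·(-600) = 4013
Policy A (S := 50, P + 44):
  P = 112 + 44 = 156
  S = 50
  E = 132 − 6·156 − 2·50 = -904
  J = -35 + 4·156 − 6·(-904) = 6013
Change in J: 6013 − 4013 = 2000

2000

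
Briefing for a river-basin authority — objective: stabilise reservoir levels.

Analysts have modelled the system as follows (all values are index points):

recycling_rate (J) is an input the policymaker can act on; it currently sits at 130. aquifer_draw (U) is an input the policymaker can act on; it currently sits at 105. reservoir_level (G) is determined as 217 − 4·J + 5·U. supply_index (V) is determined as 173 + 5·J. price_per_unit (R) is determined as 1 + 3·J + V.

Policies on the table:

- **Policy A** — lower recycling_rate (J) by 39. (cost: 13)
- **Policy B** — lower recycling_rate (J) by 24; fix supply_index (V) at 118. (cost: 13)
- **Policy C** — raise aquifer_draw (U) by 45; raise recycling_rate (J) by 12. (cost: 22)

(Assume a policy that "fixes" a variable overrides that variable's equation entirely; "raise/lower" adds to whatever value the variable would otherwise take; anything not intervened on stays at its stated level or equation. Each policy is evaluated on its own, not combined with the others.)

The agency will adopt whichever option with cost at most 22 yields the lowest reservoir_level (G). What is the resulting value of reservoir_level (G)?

318

Policy A (J − 39):
  J = 130 − 39 = 91
  U = 105
  G = 217 − 4·91 + 5·105 = 378
Policy B (J − 24, V := 118):
  J = 130 − 24 = 106
  U = 105
  G = 217 − 4·106 + 5·105 = 318
Policy C (U + 45, J + 12):
  J = 130 + 12 = 142
  U = 105 + 45 = 150
  G = 217 − 4·142 + 5·150 = 399
Comparing — Policy A: G=378, Policy B: G=318, Policy C: G=399. Lowest is 318 (Policy B).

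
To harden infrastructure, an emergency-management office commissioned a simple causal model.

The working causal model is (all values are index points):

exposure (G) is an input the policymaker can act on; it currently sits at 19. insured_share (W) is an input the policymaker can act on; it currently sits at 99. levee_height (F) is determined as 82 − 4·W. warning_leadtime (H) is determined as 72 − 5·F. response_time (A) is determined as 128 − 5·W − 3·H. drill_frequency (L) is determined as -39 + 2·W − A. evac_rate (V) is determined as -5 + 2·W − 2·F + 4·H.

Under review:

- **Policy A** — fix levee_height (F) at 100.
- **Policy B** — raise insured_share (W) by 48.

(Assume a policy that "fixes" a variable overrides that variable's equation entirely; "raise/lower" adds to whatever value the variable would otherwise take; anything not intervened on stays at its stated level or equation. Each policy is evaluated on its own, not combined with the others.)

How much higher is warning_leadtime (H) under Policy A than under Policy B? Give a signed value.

-3030

Policy A (F := 100):
  W = 99
  F = 100
  H = 72 − 5·100 = -428
Policy B (W + 48):
  W = 99 + 48 = 147
  F = 82 − 4·147 = -506
  H = 72 − 5·(-506) = 2602
H: -428 − 2602 = -3030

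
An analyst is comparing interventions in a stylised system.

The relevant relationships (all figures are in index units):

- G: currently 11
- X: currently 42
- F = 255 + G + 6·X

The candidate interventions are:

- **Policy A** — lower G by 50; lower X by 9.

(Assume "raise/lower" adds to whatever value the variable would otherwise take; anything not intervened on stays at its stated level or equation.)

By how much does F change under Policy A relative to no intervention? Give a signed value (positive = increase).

-104

Baseline:
  G = 11
  X = 42
  F = 255 + 11 + 6·42 = 518
Policy A (G − 50, X − 9):
  G = 11 − 50 = -39
  X = 42 − 9 = 33
  F = 255 + (-39) + 6·33 = 414
Change in F: 414 − 518 = -104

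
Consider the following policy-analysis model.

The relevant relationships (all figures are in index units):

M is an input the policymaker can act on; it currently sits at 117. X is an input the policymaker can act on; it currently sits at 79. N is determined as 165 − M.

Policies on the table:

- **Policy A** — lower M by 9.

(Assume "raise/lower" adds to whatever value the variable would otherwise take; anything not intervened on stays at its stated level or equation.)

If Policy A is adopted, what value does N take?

Policy A (M − 9):
  M = 117 − 9 = 108
  N = 165 − 108 = 57

57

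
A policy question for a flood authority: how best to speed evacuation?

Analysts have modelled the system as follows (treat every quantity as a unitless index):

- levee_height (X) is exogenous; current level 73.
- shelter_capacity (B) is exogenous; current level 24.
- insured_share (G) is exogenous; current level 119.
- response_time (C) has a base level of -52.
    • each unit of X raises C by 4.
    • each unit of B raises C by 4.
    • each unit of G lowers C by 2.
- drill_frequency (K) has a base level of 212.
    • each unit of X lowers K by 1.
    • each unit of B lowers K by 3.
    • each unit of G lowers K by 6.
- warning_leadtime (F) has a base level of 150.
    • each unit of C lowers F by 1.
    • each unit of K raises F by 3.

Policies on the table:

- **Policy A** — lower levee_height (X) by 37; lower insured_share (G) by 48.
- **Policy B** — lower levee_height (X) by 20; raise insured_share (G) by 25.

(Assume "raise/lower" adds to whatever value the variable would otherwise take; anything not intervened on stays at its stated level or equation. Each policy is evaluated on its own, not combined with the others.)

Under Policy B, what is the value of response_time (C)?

Policy B (X − 20, G + 25):
  X = 73 − 20 = 53
  B = 24
  G = 119 + 25 = 144
  C = -52 + 4·53 + 4·24 − 2·144 = -32

-32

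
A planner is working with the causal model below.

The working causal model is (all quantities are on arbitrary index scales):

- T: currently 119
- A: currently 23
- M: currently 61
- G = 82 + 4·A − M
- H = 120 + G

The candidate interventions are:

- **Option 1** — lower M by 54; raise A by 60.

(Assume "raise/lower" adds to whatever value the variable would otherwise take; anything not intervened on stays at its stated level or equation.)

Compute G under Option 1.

407

Option 1 (M − 54, A + 60):
  A = 23 + 60 = 83
  M = 61 − 54 = 7
  G = 82 + 4·83 − 7 = 407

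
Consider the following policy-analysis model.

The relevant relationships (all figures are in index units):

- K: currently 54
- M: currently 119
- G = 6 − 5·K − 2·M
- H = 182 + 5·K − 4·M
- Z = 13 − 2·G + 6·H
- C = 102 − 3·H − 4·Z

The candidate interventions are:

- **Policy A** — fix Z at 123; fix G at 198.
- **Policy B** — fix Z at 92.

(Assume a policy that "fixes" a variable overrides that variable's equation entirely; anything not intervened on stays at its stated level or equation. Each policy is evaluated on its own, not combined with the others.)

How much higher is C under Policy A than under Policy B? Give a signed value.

-124

Policy A (Z := 123, G := 198):
  K = 54
  M = 119
  G = 198
  H = 182 + 5·54 − 4·119 = -24
  Z = 123
  C = 102 − 3·(-24) − 4·123 = -318
Policy B (Z := 92):
  K = 54
  M = 119
  G = 6 − 5·54 − 2·119 = -502
  H = 182 + 5·54 − 4·119 = -24
  Z = 92
  C = 102 − 3·(-24) − 4·92 = -194
C: -318 − (-194) = -124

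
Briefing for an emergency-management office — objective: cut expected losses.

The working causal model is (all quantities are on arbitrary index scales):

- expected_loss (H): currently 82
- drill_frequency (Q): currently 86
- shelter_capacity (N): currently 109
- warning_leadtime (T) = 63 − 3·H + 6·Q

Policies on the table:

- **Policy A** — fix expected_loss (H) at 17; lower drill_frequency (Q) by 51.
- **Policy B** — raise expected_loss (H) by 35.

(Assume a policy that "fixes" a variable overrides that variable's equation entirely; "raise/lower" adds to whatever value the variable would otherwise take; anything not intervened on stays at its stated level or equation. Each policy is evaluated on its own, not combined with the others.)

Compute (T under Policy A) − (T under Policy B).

Policy A (H := 17, Q − 51):
  H = 17
  Q = 86 − 51 = 35
  T = 63 − 3·17 + 6·35 = 222
Policy B (H + 35):
  H = 82 + 35 = 117
  Q = 86
  T = 63 − 3·117 + 6·86 = 228
T: 222 − 228 = -6

-6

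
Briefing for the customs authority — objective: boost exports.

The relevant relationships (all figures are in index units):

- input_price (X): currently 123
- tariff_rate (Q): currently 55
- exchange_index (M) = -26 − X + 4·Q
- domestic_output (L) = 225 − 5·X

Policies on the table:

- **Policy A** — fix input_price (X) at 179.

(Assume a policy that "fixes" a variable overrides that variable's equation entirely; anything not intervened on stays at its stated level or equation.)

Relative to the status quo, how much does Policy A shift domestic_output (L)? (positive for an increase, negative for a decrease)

-280

Baseline:
  X = 123
  L = 225 − 5·123 = -390
Policy A (X := 179):
  X = 179
  L = 225 − 5·179 = -670
Change in L: -670 − (-390) = -280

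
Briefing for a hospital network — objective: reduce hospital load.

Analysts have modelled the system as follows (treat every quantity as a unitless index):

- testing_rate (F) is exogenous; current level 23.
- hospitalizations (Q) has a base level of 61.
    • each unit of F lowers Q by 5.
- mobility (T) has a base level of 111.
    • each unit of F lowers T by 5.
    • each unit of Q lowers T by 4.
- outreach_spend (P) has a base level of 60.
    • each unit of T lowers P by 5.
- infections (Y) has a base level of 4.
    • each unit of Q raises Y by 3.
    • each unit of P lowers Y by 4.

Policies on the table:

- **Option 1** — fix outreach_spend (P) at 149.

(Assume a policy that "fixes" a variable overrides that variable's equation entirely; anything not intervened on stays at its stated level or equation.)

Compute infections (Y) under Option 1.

Option 1 (P := 149):
  F = 23
  Q = 61 − 5·23 = -54
  T = 111 − 5·23 − 4·(-54) = 212
  P = 149
  Y = 4 + 3·(-54) − 4·149 = -754

-754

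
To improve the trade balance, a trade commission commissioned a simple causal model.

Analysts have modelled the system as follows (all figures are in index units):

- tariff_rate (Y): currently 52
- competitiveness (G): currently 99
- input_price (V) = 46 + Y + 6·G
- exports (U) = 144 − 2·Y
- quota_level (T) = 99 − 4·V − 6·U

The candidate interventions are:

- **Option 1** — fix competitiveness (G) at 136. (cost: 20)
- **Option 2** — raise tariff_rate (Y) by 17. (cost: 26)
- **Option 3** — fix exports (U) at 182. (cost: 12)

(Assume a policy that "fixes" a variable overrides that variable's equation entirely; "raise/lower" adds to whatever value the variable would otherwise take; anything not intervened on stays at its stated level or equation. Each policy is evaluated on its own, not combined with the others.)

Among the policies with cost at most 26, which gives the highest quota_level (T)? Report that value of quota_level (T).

-2773

Option 1 (G := 136):
  Y = 52
  G = 136
  V = 46 + 52 + 6·136 = 914
  U = 144 − 2·52 = 40
  T = 99 − 4·914 − 6·40 = -3797
Option 2 (Y + 17):
  Y = 52 + 17 = 69
  G = 99
  V = 46 + 69 + 6·99 = 709
  U = 144 − 2·69 = 6
  T = 99 − 4·709 − 6·6 = -2773
Option 3 (U := 182):
  Y = 52
  G = 99
  V = 46 + 52 + 6·99 = 692
  U = 182
  T = 99 − 4·692 − 6·182 = -3761
Comparing — Option 1: T=-3797, Option 2: T=-2773, Option 3: T=-3761. Highest is -2773 (Option 2).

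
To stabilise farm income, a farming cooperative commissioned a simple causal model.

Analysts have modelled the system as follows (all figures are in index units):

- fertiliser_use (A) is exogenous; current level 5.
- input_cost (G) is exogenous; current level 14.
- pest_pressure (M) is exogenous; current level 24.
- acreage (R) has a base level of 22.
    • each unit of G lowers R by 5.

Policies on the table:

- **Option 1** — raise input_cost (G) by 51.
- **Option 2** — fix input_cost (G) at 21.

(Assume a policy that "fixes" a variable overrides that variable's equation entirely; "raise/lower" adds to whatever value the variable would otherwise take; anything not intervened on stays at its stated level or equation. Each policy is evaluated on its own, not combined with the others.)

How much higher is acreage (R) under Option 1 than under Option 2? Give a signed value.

Option 1 (G + 51):
  G = 14 + 51 = 65
  R = 22 − 5·65 = -303
Option 2 (G := 21):
  G = 21
  R = 22 − 5·21 = -83
R: -303 − (-83) = -220

-220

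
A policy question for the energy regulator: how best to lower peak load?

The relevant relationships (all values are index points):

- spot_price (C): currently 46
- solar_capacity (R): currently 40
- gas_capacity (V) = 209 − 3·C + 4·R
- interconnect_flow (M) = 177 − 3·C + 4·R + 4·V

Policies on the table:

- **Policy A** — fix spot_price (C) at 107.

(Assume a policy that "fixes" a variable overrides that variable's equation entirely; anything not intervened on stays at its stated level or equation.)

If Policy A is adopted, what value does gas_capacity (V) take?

Policy A (C := 107):
  C = 107
  R = 40
  V = 209 − 3·107 + 4·40 = 48

48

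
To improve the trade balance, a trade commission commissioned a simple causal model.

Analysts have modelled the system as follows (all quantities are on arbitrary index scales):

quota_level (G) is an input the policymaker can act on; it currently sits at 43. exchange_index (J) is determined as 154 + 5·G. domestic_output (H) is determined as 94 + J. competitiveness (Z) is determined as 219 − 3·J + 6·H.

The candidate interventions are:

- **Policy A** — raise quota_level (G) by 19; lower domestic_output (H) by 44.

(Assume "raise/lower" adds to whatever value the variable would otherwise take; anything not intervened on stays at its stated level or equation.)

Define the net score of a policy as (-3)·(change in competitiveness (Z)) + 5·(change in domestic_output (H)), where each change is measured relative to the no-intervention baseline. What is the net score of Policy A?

Baseline:
  G = 43
  J = 154 + 5·43 = 369
  H = 94 + 369 = 463
  Z = 219 − 3·369 + 6·463 = 1890
Policy A (G + 19, H − 44):
  G = 43 + 19 = 62
  J = 154 + 5·62 = 464
  H = 94 + 464 (−44 from intervention) = 514
  Z = 219 − 3·464 + 6·514 = 1911
ΔZ = 1911 − 1890 = 21; ΔH = 514 − 463 = 51
Score = (-3)·21 + 5·51 = 192

192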